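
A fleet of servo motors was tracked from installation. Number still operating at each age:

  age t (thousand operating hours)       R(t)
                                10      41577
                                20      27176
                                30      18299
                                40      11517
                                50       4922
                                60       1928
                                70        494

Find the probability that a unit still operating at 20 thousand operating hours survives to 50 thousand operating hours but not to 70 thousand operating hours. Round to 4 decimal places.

0.1629

This is the probability of reaching 50 but not 70, conditional on being operational at 20: (R(50) − R(70)) / R(20).
= (4922 − 494) / 27176 = 4428 / 27176 = 0.162938.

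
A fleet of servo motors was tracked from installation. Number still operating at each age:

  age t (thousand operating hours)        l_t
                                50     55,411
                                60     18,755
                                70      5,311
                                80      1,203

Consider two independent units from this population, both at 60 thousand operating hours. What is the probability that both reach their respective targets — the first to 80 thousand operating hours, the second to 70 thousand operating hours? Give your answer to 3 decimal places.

p₁ = l_80/l_60 = 1,203/18,755 = 0.064143; p₂ = l_70/l_60 = 5,311/18,755 = 0.283178.
P(both) = p₁ × p₂ = 0.064143 × 0.283178 = 0.018164.

0.018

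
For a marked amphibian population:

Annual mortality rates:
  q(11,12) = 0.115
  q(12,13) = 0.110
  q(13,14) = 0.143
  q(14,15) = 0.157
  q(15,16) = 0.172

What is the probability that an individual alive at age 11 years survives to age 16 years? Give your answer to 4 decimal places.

The overall survival probability is (1 − 0.115) × (1 − 0.110) × (1 − 0.143) × (1 − 0.157) × (1 − 0.172).
= 0.885 × 0.890 × 0.857 × 0.843 × 0.828 = 0.471164.

0.4712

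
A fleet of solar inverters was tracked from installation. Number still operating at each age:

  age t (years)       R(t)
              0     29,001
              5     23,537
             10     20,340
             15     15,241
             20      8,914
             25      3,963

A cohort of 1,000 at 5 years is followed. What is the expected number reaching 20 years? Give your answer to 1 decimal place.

378.7

The relevant probability is 8,914/23,537 = 0.378723.
Expected number = 1,000 × 0.378723 = 378.7.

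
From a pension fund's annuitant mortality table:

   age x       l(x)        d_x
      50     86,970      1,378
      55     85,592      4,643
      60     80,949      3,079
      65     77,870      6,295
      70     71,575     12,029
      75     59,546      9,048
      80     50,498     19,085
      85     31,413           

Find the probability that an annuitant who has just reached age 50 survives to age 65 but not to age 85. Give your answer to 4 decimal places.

This is the probability of reaching 65 but not 85, conditional on being alive at 50: (l(65) − l(85)) / l(50).
= (77,870 − 31,413) / 86,970 = 46,457 / 86,970 = 0.534173.

0.5342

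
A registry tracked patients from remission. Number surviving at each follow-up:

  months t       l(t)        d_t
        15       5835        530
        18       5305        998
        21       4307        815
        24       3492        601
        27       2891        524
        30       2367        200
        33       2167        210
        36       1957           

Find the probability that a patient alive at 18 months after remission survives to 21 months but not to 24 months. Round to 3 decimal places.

0.154

This is the probability of reaching 21 but not 24, conditional on being alive at 18: (l(21) − l(24)) / l(18).
= (4307 − 3492) / 5305 = 815 / 5305 = 0.153629.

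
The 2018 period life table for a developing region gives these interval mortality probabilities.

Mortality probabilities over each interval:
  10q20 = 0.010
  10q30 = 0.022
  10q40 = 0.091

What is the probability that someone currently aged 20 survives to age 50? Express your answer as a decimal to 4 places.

The overall survival probability is (1 − 0.010) × (1 − 0.022) × (1 − 0.091).
= 0.990 × 0.978 × 0.909 = 0.880112.

0.8801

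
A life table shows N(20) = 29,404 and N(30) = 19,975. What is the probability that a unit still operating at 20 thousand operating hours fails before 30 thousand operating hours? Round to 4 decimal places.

P(fail before 30 | operational at 20) = 1 − N(30)/N(20) = 1 − 19,975/29,404 = (9,429)/29,404 = 0.320671.

0.3207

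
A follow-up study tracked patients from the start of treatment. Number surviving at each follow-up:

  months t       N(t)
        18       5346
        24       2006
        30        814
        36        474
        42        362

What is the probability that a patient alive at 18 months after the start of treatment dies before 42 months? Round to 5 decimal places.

0.93229

P(die before 42 | alive at 18) = 1 − N(42)/N(18) = 1 − 362/5346 = (4984)/5346 = 0.932286.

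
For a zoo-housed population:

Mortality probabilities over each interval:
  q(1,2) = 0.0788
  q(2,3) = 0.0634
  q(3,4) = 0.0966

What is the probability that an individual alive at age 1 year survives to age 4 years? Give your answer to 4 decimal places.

Survival from 1 to 4 is the product of surviving each interval: (1 − 0.0788) × (1 − 0.0634) × (1 − 0.0966).
= 0.9212 × 0.9366 × 0.9034 = 0.779450.

0.7794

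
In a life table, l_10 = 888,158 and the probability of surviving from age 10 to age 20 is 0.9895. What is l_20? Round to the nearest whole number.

878832

l_20 = l_10 × p = 888,158 × 0.9895 = 878832.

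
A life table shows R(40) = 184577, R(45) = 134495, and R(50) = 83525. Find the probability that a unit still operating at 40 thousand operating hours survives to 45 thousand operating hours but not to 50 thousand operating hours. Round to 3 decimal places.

0.276

This is the probability of reaching 45 but not 50, conditional on being operational at 40: (R(45) − R(50)) / R(40).
= (134495 − 83525) / 184577 = 50970 / 184577 = 0.276145.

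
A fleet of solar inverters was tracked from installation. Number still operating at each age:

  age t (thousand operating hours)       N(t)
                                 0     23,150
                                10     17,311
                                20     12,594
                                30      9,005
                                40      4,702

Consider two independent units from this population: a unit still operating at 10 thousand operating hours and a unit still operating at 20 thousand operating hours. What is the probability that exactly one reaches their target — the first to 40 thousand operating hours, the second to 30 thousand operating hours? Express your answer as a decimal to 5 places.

0.59821

p₁ = N(40)/N(10) = 4,702/17,311 = 0.271619; p₂ = N(30)/N(20) = 9,005/12,594 = 0.715023.
P(exactly one) = p₁(1−p₂) + (1−p₁)p₂ = 0.077405 + 0.520809 = 0.598214.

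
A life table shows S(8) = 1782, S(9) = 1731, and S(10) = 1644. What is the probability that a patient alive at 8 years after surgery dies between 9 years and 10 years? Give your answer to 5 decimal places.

0.04882

This is the probability of reaching 9 but not 10, conditional on being alive at 8: (S(9) − S(10)) / S(8).
= (1731 − 1644) / 1782 = 87 / 1782 = 0.048822.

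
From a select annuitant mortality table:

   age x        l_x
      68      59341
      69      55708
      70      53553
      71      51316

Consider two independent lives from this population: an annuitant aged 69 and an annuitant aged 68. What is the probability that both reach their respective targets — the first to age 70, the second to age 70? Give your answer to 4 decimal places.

p₁ = l_70/l_69 = 53553/55708 = 0.961316; p₂ = l_70/l_68 = 53553/59341 = 0.902462.
P(both) = p₁ × p₂ = 0.961316 × 0.902462 = 0.867551.

0.8676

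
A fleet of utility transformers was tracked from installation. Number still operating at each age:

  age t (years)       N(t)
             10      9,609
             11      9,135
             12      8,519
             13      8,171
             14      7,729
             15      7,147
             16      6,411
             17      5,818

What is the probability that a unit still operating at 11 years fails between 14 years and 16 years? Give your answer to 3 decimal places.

This is the probability of reaching 14 but not 16, conditional on being operational at 11: (N(14) − N(16)) / N(11).
= (7,729 − 6,411) / 9,135 = 1,318 / 9,135 = 0.144280.

0.144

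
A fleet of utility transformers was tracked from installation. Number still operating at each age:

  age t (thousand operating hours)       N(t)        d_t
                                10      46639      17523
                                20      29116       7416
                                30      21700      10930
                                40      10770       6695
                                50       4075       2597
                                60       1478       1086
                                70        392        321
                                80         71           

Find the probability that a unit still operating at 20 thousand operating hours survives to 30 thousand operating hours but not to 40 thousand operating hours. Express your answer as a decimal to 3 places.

0.375

This is the probability of reaching 30 but not 40, conditional on being operational at 20: (N(30) − N(40)) / N(20).
= (21700 − 10770) / 29116 = 10930 / 29116 = 0.375395.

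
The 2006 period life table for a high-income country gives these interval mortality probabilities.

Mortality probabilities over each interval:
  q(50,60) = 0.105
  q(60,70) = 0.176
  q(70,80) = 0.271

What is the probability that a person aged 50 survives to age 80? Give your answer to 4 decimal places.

0.5376

The overall survival probability is (1 − 0.105) × (1 − 0.176) × (1 − 0.271).
= 0.895 × 0.824 × 0.729 = 0.537623.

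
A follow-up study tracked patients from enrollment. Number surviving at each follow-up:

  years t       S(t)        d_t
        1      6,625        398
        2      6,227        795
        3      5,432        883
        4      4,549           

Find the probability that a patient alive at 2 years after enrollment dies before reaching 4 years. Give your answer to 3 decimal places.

P(die before 4 | alive at 2) = 1 − S(4)/S(2) = 1 − 4,549/6,227 = (1,678)/6,227 = 0.269472.

0.269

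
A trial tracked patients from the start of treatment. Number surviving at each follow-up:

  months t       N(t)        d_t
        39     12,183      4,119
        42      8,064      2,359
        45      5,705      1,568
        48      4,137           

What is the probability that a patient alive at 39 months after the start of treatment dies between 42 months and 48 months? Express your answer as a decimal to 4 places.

This is the probability of reaching 42 but not 48, conditional on being alive at 39: (N(42) − N(48)) / N(39).
= (8,064 − 4,137) / 12,183 = 3,927 / 12,183 = 0.322334.

0.3223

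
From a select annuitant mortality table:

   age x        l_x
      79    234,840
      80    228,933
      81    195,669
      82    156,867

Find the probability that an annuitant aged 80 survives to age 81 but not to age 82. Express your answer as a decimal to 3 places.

This is the probability of reaching 81 but not 82, conditional on being alive at 80: (l_81 − l_82) / l_80.
= (195,669 − 156,867) / 228,933 = 38,802 / 228,933 = 0.169491.

0.169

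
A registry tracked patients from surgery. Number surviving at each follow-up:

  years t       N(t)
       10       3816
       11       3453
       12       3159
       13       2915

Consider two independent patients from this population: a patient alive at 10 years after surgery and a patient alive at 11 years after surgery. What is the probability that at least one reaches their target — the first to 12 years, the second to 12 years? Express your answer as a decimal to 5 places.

0.98534

p₁ = N(12)/N(10) = 3159/3816 = 0.827830; p₂ = N(12)/N(11) = 3159/3453 = 0.914857.
P(at least one) = 1 − (1−p₁)(1−p₂) = 1 − 0.172170 × 0.085143 = 0.985341.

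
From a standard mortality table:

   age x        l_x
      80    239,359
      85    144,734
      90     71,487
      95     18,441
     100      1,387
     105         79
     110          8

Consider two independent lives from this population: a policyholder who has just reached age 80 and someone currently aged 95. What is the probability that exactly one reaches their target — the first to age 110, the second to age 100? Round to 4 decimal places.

0.0752

p₁ = l_110/l_80 = 8/239,359 = 0.000033; p₂ = l_100/l_95 = 1,387/18,441 = 0.075213.
P(exactly one) = p₁(1−p₂) + (1−p₁)p₂ = 0.000031 + 0.075211 = 0.075241.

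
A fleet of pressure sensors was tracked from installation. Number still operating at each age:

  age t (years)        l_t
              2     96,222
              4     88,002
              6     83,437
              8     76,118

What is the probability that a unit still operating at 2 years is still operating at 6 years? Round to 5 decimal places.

0.86713

The conditional survival probability is l_6/l_2 = 83,437/96,222 = 0.867130.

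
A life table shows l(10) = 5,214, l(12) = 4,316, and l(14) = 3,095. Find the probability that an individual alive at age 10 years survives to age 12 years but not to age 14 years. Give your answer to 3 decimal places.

This is the probability of reaching 12 but not 14, conditional on being alive at 10: (l(12) − l(14)) / l(10).
= (4,316 − 3,095) / 5,214 = 1,221 / 5,214 = 0.234177.

0.234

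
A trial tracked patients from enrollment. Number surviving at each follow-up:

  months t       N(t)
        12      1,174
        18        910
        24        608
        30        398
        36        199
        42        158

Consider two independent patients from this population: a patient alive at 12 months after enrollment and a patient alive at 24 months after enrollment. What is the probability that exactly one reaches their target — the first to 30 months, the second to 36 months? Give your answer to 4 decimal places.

0.4444

p₁ = N(30)/N(12) = 398/1,174 = 0.339012; p₂ = N(36)/N(24) = 199/608 = 0.327303.
P(exactly one) = p₁(1−p₂) + (1−p₁)p₂ = 0.228052 + 0.216343 = 0.444396.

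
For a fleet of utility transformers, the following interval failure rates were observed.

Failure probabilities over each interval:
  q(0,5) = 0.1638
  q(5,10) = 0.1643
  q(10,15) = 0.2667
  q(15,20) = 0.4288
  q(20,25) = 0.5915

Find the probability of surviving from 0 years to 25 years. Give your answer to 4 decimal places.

0.1196

Chaining the interval survival probabilities: (1 − 0.1638) × (1 − 0.1643) × (1 − 0.2667) × (1 − 0.4288) × (1 − 0.5915).
= 0.8362 × 0.8357 × 0.7333 × 0.5712 × 0.4085 = 0.119570.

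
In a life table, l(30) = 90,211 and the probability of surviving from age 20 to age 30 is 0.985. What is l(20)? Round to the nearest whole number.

l(20) = l(30) / p = 90,211 / 0.985 = 91585.

91585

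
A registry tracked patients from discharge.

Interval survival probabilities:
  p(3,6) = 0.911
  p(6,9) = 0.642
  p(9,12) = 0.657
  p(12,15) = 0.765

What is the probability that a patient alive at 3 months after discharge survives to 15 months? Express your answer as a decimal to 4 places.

0.2940

Survival from 3 to 15 is the product of surviving each interval: 0.911 × 0.642 × 0.657 × 0.765.
= 0.293955.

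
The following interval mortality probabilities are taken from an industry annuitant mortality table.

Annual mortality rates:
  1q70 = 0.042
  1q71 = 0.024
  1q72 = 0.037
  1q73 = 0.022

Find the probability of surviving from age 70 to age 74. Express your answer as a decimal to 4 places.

Chaining the interval survival probabilities: (1 − 0.042) × (1 − 0.024) × (1 − 0.037) × (1 − 0.022).
= 0.958 × 0.976 × 0.963 × 0.978 = 0.880604.

0.8806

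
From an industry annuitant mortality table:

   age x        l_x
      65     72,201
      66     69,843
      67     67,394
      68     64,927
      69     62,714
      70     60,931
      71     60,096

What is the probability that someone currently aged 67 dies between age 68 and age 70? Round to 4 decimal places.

0.0593

We want 1|2q67 = (l_68 − l_70)/l_67.
This is the probability of reaching 68 but not 70, conditional on being alive at 67: (l_68 − l_70) / l_67.
= (64,927 − 60,931) / 67,394 = 3,996 / 67,394 = 0.059293.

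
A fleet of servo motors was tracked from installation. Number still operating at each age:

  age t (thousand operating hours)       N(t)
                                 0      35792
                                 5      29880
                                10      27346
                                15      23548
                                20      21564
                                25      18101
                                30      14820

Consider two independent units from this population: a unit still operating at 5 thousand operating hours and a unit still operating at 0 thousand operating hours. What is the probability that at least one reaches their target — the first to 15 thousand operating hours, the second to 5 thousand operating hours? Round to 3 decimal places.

0.965

p₁ = N(15)/N(5) = 23548/29880 = 0.788086; p₂ = N(5)/N(0) = 29880/35792 = 0.834823.
P(at least one) = 1 − (1−p₁)(1−p₂) = 1 − 0.211914 × 0.165177 = 0.964997.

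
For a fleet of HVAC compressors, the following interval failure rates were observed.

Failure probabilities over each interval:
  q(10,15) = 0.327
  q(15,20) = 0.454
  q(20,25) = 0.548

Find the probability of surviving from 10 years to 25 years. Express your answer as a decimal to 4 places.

0.1661

P(survive 10→25) = (1 − 0.327) × (1 − 0.454) × (1 − 0.548).
= 0.673 × 0.546 × 0.452 = 0.166091.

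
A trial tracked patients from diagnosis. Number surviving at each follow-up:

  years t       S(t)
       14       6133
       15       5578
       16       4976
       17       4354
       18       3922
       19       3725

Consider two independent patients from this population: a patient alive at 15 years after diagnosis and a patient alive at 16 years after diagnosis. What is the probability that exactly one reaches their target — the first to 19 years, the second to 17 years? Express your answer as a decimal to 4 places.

p₁ = S(19)/S(15) = 3725/5578 = 0.667802; p₂ = S(17)/S(16) = 4354/4976 = 0.875000.
P(exactly one) = p₁(1−p₂) + (1−p₁)p₂ = 0.083475 + 0.290673 = 0.374149.

0.3741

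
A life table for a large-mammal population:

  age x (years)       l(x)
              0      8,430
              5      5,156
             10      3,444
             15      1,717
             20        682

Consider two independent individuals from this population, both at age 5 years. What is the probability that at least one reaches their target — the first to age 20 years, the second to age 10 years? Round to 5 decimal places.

0.71188

p₁ = l(20)/l(5) = 682/5,156 = 0.132273; p₂ = l(10)/l(5) = 3,444/5,156 = 0.667960.
P(at least one) = 1 − (1−p₁)(1−p₂) = 1 − 0.867727 × 0.332040 = 0.711880.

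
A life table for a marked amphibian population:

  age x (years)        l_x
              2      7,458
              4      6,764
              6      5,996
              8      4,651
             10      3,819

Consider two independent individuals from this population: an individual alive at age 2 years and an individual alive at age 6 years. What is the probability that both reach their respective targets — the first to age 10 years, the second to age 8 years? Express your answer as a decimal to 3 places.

p₁ = l_10/l_2 = 3,819/7,458 = 0.512068; p₂ = l_8/l_6 = 4,651/5,996 = 0.775684.
P(both) = p₁ × p₂ = 0.512068 × 0.775684 = 0.397203.

0.397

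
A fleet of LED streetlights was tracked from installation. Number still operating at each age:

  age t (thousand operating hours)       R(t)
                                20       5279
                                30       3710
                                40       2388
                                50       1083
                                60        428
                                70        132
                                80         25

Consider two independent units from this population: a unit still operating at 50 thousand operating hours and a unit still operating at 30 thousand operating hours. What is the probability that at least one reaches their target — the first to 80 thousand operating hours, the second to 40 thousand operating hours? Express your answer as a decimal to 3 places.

p₁ = R(80)/R(50) = 25/1083 = 0.023084; p₂ = R(40)/R(30) = 2388/3710 = 0.643666.
P(at least one) = 1 − (1−p₁)(1−p₂) = 1 − 0.976916 × 0.356334 = 0.651892.

0.652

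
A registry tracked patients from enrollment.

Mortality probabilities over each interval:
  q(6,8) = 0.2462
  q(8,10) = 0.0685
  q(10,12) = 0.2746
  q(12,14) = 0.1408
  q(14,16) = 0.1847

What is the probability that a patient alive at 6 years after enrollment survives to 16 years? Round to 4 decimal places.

0.3568

Chaining the interval survival probabilities: (1 − 0.2462) × (1 − 0.0685) × (1 − 0.2746) × (1 − 0.1408) × (1 − 0.1847).
= 0.7538 × 0.9315 × 0.7254 × 0.8592 × 0.8153 = 0.356803.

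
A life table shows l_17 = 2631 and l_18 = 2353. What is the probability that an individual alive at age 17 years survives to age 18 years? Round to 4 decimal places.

0.8943

The conditional survival probability is l_18/l_17 = 2353/2631 = 0.894337.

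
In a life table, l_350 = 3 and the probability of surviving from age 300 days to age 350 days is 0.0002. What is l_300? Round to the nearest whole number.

15000

l_300 = l_350 / p = 3 / 0.0002 = 15000.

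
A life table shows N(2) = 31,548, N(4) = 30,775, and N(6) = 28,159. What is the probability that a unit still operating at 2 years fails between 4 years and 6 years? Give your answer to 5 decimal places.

0.08292

This is the probability of reaching 4 but not 6, conditional on being operational at 2: (N(4) − N(6)) / N(2).
= (30,775 − 28,159) / 31,548 = 2,616 / 31,548 = 0.082921.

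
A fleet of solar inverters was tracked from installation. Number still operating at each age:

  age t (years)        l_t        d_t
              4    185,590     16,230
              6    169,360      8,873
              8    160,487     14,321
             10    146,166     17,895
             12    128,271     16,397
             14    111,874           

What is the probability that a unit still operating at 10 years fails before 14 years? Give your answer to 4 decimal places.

0.2346

P(fail before 14 | operational at 10) = 1 − l_14/l_10 = 1 − 111,874/146,166 = (34,292)/146,166 = 0.234610.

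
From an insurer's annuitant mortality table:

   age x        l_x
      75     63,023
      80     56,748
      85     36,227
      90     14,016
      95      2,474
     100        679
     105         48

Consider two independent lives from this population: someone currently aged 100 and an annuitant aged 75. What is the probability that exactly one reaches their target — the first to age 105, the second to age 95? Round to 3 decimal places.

0.104

p₁ = l_105/l_100 = 48/679 = 0.070692; p₂ = l_95/l_75 = 2,474/63,023 = 0.039256.
P(exactly one) = p₁(1−p₂) + (1−p₁)p₂ = 0.067917 + 0.036481 = 0.104398.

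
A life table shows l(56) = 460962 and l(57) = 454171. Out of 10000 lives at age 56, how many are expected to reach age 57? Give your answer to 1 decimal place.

9852.7

The relevant probability is 454171/460962 = 0.985268.
Expected number = 10000 × 0.985268 = 9852.7.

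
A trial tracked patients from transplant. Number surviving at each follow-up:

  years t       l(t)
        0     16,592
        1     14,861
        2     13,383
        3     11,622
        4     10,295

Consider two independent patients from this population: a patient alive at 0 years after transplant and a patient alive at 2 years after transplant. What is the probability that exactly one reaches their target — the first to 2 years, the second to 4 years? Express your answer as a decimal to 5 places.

p₁ = l(2)/l(0) = 13,383/16,592 = 0.806594; p₂ = l(4)/l(2) = 10,295/13,383 = 0.769260.
P(exactly one) = p₁(1−p₂) + (1−p₁)p₂ = 0.186113 + 0.148779 = 0.334893.

0.33489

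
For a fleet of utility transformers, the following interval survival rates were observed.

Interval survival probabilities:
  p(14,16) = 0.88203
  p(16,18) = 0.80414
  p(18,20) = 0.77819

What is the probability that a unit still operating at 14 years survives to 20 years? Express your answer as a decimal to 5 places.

P(survive 14→20) = 0.88203 × 0.80414 × 0.77819.
= 0.551951.

0.55195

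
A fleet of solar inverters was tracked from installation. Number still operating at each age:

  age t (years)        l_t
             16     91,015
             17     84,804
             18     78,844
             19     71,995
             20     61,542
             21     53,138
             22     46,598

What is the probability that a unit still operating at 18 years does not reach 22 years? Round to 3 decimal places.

0.409

P(fail before 22 | operational at 18) = 1 − l_22/l_18 = 1 − 46,598/78,844 = (32,246)/78,844 = 0.408985.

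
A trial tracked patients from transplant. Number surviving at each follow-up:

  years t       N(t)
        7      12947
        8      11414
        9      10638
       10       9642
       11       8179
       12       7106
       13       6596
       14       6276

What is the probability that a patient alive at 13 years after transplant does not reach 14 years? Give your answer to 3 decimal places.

0.049

P(die before 14 | alive at 13) = 1 − N(14)/N(13) = 1 − 6276/6596 = (320)/6596 = 0.048514.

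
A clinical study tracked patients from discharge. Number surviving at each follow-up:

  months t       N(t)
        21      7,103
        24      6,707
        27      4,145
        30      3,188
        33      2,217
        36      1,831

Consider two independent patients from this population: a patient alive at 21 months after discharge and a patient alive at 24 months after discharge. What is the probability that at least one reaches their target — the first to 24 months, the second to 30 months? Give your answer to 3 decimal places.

p₁ = N(24)/N(21) = 6,707/7,103 = 0.944249; p₂ = N(30)/N(24) = 3,188/6,707 = 0.475324.
P(at least one) = 1 − (1−p₁)(1−p₂) = 1 − 0.055751 × 0.524676 = 0.970749.

0.971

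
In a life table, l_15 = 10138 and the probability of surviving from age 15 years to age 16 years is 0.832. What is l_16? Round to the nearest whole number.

l_16 = l_15 × p = 10138 × 0.832 = 8435.

8435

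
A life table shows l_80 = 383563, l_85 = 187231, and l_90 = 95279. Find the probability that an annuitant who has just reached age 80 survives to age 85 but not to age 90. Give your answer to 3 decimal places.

This is the probability of reaching 85 but not 90, conditional on being alive at 80: (l_85 − l_90) / l_80.
= (187231 − 95279) / 383563 = 91952 / 383563 = 0.239731.

0.240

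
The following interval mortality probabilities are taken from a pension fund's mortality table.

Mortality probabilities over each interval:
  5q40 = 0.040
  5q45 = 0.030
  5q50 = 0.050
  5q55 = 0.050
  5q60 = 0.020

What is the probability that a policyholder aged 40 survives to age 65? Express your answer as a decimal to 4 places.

Survival from 40 to 65 is the product of surviving each interval: (1 − 0.040) × (1 − 0.030) × (1 − 0.050) × (1 − 0.050) × (1 − 0.020).
= 0.960 × 0.970 × 0.950 × 0.950 × 0.980 = 0.823600.

0.8236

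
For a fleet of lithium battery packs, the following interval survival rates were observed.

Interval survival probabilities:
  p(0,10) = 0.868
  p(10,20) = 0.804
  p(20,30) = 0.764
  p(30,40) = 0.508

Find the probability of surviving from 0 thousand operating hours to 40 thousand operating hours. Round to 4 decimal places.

P(survive 0→40) = 0.868 × 0.804 × 0.764 × 0.508.
= 0.270852.

0.2709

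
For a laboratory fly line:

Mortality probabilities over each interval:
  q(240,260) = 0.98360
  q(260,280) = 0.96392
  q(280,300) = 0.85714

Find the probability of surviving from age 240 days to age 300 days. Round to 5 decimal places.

0.00008

Chaining the interval survival probabilities: (1 − 0.98360) × (1 − 0.96392) × (1 − 0.85714).
= 0.01640 × 0.03608 × 0.14286 = 0.000085.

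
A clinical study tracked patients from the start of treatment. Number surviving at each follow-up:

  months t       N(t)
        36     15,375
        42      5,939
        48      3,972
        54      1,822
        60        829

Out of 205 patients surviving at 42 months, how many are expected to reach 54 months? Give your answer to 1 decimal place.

62.9

The relevant probability is 1,822/5,939 = 0.306786.
Expected number = 205 × 0.306786 = 62.9.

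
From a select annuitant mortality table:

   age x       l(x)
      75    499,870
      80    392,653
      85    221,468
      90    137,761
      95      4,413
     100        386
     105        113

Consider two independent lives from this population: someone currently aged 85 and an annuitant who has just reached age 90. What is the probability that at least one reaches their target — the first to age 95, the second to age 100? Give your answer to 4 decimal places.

0.0227

p₁ = l(95)/l(85) = 4,413/221,468 = 0.019926; p₂ = l(100)/l(90) = 386/137,761 = 0.002802.
P(at least one) = 1 − (1−p₁)(1−p₂) = 1 − 0.980074 × 0.997198 = 0.022672.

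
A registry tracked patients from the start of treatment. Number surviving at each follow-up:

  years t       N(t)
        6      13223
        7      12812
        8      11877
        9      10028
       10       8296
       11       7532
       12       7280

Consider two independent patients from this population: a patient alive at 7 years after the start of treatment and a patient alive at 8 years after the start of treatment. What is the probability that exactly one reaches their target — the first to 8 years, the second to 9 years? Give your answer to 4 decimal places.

p₁ = N(8)/N(7) = 11877/12812 = 0.927022; p₂ = N(9)/N(8) = 10028/11877 = 0.844321.
P(exactly one) = p₁(1−p₂) + (1−p₁)p₂ = 0.144318 + 0.061617 = 0.205935.

0.2059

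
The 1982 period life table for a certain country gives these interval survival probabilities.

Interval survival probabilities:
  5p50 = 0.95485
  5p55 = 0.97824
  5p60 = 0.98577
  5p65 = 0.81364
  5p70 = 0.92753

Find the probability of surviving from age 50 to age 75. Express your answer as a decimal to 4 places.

0.6949

The overall survival probability is 0.95485 × 0.97824 × 0.98577 × 0.81364 × 0.92753.
= 0.694891.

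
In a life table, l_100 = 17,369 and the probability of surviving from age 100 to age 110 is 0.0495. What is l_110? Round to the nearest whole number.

l_110 = l_100 × p = 17,369 × 0.0495 = 860.

860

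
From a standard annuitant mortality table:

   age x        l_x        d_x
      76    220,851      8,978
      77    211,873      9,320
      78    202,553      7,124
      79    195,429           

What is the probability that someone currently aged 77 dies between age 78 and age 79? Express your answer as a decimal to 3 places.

0.034

We want 1|1q77 = (l_78 − l_79)/l_77.
This is the probability of reaching 78 but not 79, conditional on being alive at 77: (l_78 − l_79) / l_77.
= (202,553 − 195,429) / 211,873 = 7,124 / 211,873 = 0.033624.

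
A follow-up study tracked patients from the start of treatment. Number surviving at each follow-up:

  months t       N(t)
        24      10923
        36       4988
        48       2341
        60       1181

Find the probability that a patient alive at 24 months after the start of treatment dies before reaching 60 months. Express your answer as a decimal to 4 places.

P(die before 60 | alive at 24) = 1 − N(60)/N(24) = 1 − 1181/10923 = (9742)/10923 = 0.891880.

0.8919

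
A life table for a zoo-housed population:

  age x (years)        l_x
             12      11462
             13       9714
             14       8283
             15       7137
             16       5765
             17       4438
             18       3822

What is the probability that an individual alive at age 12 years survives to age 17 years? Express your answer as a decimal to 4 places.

0.3872

The conditional survival probability is l_17/l_12 = 4438/11462 = 0.387192.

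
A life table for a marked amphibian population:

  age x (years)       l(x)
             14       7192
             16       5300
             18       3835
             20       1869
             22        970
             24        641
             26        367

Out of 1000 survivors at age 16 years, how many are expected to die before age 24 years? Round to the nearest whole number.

879

The relevant probability is 1 − 641/5300 = 0.879057.
Expected number = 1000 × 0.879057 = 879.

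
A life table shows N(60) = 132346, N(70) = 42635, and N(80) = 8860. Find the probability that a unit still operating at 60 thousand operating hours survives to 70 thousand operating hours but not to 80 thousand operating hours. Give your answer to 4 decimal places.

This is the probability of reaching 70 but not 80, conditional on being operational at 60: (N(70) − N(80)) / N(60).
= (42635 − 8860) / 132346 = 33775 / 132346 = 0.255202.

0.2552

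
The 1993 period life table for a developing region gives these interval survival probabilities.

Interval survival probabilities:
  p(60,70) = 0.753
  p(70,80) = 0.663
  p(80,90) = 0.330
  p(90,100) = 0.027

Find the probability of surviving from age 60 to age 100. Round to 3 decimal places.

0.004

Survival from 60 to 100 is the product of surviving each interval: 0.753 × 0.663 × 0.330 × 0.027.
= 0.004448.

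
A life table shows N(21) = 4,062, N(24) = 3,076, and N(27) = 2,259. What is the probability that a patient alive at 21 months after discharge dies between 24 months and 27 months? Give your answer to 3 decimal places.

This is the probability of reaching 24 but not 27, conditional on being alive at 21: (N(24) − N(27)) / N(21).
= (3,076 − 2,259) / 4,062 = 817 / 4,062 = 0.201132.

0.201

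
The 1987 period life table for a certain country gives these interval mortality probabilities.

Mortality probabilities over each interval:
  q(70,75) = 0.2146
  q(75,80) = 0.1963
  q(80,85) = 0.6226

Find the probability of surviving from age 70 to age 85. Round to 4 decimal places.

0.2382

Survival from 70 to 85 is the product of surviving each interval: (1 − 0.2146) × (1 − 0.1963) × (1 − 0.6226).
= 0.7854 × 0.8037 × 0.3774 = 0.238225.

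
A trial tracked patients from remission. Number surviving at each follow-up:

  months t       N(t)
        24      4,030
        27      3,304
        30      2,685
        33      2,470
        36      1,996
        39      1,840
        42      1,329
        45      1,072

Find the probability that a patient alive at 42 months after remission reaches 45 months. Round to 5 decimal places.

0.80662

The conditional survival probability is N(45)/N(42) = 1,072/1,329 = 0.806622.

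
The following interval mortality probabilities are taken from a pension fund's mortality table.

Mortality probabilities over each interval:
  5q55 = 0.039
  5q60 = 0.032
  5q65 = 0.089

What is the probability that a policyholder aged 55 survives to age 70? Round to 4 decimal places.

Chaining the interval survival probabilities: (1 − 0.039) × (1 − 0.032) × (1 − 0.089).
= 0.961 × 0.968 × 0.911 = 0.847456.

0.8475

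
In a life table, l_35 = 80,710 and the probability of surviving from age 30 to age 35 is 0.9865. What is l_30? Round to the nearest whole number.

81814

l_30 = l_35 / p = 80,710 / 0.9865 = 81814.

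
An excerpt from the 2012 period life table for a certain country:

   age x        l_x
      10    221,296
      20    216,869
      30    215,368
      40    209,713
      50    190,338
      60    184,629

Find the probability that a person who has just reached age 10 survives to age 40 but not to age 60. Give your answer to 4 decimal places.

We want 30|20q10 = (l_40 − l_60)/l_10.
This is the probability of reaching 40 but not 60, conditional on being alive at 10: (l_40 − l_60) / l_10.
= (209,713 − 184,629) / 221,296 = 25,084 / 221,296 = 0.113350.

0.1134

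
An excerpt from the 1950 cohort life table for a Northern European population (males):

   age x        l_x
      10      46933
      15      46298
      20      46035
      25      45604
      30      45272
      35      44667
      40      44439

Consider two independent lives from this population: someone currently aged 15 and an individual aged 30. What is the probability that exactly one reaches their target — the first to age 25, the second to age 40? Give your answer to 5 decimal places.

0.03284

p₁ = l_25/l_15 = 45604/46298 = 0.985010; p₂ = l_40/l_30 = 44439/45272 = 0.981600.
P(exactly one) = p₁(1−p₂) + (1−p₁)p₂ = 0.018124 + 0.014714 = 0.032838.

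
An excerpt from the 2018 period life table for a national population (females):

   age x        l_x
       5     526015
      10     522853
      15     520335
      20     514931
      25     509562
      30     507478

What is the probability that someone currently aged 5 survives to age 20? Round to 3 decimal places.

We want 15p5 = l_20/l_5.
The conditional survival probability is l_20/l_5 = 514931/526015 = 0.978928.

0.979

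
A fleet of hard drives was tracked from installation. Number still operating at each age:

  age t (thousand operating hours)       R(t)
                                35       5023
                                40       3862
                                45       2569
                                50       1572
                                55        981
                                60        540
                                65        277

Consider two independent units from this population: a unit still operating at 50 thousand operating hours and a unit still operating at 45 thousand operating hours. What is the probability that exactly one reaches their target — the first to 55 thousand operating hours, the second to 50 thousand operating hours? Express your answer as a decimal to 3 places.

0.472

p₁ = R(55)/R(50) = 981/1572 = 0.624046; p₂ = R(50)/R(45) = 1572/2569 = 0.611911.
P(exactly one) = p₁(1−p₂) + (1−p₁)p₂ = 0.242185 + 0.230050 = 0.472236.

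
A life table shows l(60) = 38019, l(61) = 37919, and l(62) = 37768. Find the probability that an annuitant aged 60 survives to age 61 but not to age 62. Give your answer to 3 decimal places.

This is the probability of reaching 61 but not 62, conditional on being alive at 60: (l(61) − l(62)) / l(60).
= (37919 − 37768) / 38019 = 151 / 38019 = 0.003972.

0.004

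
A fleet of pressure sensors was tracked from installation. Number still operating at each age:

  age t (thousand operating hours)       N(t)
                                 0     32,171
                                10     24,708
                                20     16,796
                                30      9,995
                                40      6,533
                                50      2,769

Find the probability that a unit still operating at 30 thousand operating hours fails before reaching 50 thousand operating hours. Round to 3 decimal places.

P(fail before 50 | operational at 30) = 1 − N(50)/N(30) = 1 − 2,769/9,995 = (7,226)/9,995 = 0.722961.

0.723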